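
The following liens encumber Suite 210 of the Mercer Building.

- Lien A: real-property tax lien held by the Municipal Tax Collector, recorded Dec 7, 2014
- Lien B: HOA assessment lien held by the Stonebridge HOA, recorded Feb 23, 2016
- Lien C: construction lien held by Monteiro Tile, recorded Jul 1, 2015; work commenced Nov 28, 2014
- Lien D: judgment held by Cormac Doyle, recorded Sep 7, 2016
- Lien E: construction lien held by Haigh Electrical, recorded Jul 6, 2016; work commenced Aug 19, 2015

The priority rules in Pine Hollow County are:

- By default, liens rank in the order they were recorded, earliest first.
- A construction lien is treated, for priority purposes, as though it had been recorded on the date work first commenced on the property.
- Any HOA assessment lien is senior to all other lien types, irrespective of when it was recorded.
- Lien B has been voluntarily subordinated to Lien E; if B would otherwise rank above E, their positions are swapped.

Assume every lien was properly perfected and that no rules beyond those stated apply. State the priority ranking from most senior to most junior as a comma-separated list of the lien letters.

E, C, A, B, D

Effective dates after the stated exceptions: C relates back to Nov 28, 2014 (work commenced); E is treated as recorded Aug 19, 2015, the work-commencement date.
As an HOA assessment lien, B is senior to every other lien.
Ordering the rest by effective date: C (Nov 28, 2014), A (Dec 7, 2014), E (Aug 19, 2015), D (Sep 7, 2016).
B is senior to E before the subordination, so the two trade places.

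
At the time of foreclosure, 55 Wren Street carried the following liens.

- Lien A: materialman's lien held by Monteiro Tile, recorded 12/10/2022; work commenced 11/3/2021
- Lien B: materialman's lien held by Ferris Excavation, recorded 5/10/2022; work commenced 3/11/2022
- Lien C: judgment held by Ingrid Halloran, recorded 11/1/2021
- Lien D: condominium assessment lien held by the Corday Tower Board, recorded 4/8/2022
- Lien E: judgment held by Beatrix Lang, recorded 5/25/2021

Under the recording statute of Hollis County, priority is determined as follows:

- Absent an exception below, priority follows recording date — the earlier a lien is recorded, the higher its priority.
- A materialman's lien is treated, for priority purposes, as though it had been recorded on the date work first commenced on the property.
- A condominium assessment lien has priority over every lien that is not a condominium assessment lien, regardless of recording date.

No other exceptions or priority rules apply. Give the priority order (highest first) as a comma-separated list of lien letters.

D, E, C, A, B

Effective dates after the stated exceptions: A is treated as recorded 11/3/2021, the work-commencement date; B's effective date is 3/11/2022, when work began.
D, as a condominium assessment lien, has superpriority and ranks first.
The other liens, earliest effective date first: E (5/25/2021), C (11/1/2021), A (11/3/2021), B (3/11/2022).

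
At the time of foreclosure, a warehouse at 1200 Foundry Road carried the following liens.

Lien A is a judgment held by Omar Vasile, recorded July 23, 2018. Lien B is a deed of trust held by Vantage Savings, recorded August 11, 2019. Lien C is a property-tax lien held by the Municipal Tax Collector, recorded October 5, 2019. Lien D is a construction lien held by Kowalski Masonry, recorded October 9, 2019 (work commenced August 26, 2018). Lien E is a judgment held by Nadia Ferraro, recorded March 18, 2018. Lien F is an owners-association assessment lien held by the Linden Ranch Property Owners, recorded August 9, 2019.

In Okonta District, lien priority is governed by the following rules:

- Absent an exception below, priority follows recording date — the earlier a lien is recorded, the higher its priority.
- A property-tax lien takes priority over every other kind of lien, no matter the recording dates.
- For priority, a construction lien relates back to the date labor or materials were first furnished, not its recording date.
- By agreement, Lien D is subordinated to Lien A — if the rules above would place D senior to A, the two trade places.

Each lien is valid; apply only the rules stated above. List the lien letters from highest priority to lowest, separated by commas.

Effective dates after the stated exceptions: D's effective date is August 26, 2018, when work began.
C, as a property-tax lien, has superpriority and ranks first.
Remaining liens by effective date: E (March 18, 2018), A (July 23, 2018), D (August 26, 2018), F (August 9, 2019), B (August 11, 2019).
Since D is not senior to A, the subordination leaves the order unchanged.

C, E, A, D, F, B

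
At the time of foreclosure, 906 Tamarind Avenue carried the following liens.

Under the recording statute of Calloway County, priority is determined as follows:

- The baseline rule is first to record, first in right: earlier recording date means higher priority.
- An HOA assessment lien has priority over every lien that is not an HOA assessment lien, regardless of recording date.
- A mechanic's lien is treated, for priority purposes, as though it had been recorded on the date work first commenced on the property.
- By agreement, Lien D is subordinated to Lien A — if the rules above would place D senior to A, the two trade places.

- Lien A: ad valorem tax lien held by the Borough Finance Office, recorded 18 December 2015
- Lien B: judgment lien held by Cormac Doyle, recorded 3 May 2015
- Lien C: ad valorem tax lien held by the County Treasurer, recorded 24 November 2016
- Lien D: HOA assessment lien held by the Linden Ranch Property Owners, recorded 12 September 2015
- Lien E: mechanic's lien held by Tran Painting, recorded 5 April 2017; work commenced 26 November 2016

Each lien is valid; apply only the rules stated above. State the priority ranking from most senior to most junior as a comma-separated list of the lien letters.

Adjusting effective dates: E's effective date is 26 November 2016, when work began.
D is an HOA assessment lien, so it outranks all other liens regardless of date.
The other liens, earliest effective date first: B (3 May 2015), A (18 December 2015), C (24 November 2016), E (26 November 2016).
Because D would otherwise rank above A, the subordination swaps them.

A, B, D, C, E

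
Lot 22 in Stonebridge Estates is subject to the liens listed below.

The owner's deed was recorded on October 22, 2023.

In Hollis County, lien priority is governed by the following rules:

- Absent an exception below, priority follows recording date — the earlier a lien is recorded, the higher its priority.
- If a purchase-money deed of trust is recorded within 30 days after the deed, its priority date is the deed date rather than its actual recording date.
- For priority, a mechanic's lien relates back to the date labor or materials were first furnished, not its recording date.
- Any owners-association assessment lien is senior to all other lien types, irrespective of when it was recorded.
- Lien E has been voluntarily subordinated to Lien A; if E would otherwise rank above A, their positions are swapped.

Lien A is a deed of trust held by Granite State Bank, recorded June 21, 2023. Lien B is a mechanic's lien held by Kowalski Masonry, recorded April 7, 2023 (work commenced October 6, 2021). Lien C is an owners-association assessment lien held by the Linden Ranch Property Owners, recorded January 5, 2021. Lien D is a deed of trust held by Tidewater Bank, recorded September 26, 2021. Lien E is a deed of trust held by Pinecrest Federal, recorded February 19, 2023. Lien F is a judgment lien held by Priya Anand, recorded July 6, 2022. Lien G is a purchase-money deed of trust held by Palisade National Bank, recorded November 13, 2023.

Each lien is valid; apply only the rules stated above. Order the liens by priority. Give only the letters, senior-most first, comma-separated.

C, D, B, F, A, E, G

First, effective dates: B relates back to October 6, 2021 (work commenced); G was recorded within the 30-day window, so its effective date is the deed date October 22, 2023.
C is an owners-association assessment lien, so it outranks all other liens regardless of date.
The other liens, earliest effective date first: D (September 26, 2021), B (October 6, 2021), F (July 6, 2022), E (February 19, 2023), A (June 21, 2023), G (October 22, 2023).
E is senior to A before the subordination, so the two trade places.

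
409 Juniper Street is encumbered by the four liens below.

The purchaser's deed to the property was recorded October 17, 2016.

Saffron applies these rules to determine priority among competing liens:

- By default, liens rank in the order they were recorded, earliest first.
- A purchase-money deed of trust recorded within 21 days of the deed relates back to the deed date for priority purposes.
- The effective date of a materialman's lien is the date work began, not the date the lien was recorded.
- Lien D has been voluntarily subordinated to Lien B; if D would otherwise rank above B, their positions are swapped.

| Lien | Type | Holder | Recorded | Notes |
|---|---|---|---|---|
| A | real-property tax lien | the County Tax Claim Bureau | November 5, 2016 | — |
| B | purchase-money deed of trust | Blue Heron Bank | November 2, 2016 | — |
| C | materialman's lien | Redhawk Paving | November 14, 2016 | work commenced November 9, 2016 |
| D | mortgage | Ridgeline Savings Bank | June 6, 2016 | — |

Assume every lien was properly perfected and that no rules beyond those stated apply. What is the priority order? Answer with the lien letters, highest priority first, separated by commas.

Effective dates: B was recorded within the 21-day window, so its effective date is the deed date October 17, 2016; C relates back to November 9, 2016 (work commenced).
Ordering by effective date: D (June 6, 2016), B (October 17, 2016), A (November 5, 2016), C (November 9, 2016).
Because D would otherwise rank above B, the subordination swaps them.

B, D, A, C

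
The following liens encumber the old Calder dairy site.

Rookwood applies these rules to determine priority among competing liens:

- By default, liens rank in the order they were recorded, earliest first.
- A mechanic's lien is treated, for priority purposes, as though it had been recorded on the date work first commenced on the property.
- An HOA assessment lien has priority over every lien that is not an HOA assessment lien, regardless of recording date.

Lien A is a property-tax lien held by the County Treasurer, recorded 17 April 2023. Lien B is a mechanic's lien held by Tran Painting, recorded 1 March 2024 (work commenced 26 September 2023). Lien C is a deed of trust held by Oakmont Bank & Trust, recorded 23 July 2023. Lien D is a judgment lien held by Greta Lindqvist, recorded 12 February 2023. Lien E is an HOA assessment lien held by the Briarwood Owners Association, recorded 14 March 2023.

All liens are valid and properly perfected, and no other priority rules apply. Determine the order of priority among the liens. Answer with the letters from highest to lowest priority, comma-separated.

Effective dates: B relates back to 26 September 2023 (work commenced).
E is an HOA assessment lien and takes priority over every other lien.
Ordering the rest by effective date: D (12 February 2023), A (17 April 2023), C (23 July 2023), B (26 September 2023).

E, D, A, C, B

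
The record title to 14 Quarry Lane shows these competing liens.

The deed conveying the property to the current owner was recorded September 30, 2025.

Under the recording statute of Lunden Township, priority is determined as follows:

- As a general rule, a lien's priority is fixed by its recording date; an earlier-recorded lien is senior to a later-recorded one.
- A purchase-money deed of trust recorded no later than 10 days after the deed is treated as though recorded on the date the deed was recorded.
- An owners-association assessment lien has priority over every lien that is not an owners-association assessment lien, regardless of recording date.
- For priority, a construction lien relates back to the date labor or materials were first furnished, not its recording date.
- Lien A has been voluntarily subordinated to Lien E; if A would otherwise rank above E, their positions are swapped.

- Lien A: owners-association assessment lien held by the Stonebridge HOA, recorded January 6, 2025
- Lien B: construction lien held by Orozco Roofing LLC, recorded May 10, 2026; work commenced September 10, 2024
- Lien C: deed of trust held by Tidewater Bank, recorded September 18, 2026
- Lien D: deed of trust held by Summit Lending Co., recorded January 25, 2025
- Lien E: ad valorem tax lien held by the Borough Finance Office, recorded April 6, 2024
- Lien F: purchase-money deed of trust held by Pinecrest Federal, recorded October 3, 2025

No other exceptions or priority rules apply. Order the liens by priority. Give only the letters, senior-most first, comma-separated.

E, A, B, D, F, C

Effective dates after the stated exceptions: B is treated as recorded September 10, 2024, the work-commencement date; F relates back to the deed date September 30, 2025.
A is an owners-association assessment lien and takes priority over every other lien.
Remaining liens by effective date: E (April 6, 2024), B (September 10, 2024), D (January 25, 2025), F (September 30, 2025), C (September 18, 2026).
A is senior to E before the subordination, so the two trade places.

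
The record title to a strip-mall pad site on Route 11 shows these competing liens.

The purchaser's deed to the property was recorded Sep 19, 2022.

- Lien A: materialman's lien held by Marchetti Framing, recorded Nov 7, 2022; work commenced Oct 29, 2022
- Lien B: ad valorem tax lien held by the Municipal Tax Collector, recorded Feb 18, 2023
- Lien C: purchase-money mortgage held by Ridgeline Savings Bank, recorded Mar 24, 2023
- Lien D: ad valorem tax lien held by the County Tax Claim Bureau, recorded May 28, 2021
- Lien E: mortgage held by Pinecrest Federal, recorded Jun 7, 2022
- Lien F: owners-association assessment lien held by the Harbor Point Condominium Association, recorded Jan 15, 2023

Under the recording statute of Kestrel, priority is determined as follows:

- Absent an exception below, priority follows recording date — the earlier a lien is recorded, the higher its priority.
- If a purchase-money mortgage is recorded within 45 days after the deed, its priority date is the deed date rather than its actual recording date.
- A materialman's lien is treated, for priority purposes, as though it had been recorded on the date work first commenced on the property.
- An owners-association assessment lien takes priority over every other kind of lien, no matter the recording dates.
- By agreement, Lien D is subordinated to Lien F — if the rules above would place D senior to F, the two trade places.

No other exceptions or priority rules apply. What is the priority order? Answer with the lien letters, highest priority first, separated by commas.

Effective dates: A relates back to Oct 29, 2022 (work commenced); C missed the 45-day window (186 days after the deed), so its recording date stands.
F, as an owners-association assessment lien, has superpriority and ranks first.
Remaining liens by effective date: D (May 28, 2021), E (Jun 7, 2022), A (Oct 29, 2022), B (Feb 18, 2023), C (Mar 24, 2023).
Since D is not senior to F, the subordination leaves the order unchanged.

F, D, E, A, B, C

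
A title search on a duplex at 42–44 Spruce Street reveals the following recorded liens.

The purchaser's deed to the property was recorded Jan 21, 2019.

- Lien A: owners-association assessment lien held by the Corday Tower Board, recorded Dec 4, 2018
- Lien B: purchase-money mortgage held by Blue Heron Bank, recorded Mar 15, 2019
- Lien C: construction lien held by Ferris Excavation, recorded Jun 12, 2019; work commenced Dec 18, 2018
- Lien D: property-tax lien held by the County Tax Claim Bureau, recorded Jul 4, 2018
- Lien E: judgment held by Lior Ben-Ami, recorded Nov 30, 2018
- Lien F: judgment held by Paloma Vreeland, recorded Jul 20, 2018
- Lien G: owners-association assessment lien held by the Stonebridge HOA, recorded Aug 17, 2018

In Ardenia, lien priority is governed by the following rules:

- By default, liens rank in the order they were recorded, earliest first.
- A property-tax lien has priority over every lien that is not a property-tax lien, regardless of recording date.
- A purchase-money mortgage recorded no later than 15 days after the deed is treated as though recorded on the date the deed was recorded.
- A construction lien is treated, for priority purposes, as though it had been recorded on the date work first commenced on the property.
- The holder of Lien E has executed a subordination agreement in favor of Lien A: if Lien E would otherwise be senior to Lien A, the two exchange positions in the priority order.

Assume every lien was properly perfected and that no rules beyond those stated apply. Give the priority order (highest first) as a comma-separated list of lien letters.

D, F, G, A, E, C, B

Adjusting effective dates: B was recorded 53 days after the deed — beyond 15 days — so no relation-back applies; C's effective date is Dec 18, 2018, when work began.
As a property-tax lien, D is senior to every other lien.
The other liens, earliest effective date first: F (Jul 20, 2018), G (Aug 17, 2018), E (Nov 30, 2018), A (Dec 4, 2018), C (Dec 18, 2018), B (Mar 15, 2019).
E would otherwise be senior to A, so under the subordination agreement E and A exchange positions.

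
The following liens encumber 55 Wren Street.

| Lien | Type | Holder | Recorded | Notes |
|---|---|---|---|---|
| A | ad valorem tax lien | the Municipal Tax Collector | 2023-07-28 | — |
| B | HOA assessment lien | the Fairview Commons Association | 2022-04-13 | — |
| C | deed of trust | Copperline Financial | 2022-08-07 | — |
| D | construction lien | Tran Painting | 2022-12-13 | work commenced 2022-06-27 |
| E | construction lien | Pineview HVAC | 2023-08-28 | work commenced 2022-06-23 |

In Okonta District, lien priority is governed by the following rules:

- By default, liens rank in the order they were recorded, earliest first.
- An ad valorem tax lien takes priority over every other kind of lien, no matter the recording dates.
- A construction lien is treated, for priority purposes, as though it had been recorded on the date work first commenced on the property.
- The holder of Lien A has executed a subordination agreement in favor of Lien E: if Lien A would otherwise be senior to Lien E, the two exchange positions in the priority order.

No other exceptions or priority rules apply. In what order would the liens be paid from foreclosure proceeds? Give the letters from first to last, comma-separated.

Effective dates: D's effective date is 2022-06-27, when work began; E relates back to 2022-06-23 (work commenced).
A, as an ad valorem tax lien, has superpriority and ranks first.
Among the remaining liens, by effective date: B (2022-04-13), E (2022-06-23), D (2022-06-27), C (2022-08-07).
The subordination applies — A was senior to E — so A and E swap.

E, B, A, D, C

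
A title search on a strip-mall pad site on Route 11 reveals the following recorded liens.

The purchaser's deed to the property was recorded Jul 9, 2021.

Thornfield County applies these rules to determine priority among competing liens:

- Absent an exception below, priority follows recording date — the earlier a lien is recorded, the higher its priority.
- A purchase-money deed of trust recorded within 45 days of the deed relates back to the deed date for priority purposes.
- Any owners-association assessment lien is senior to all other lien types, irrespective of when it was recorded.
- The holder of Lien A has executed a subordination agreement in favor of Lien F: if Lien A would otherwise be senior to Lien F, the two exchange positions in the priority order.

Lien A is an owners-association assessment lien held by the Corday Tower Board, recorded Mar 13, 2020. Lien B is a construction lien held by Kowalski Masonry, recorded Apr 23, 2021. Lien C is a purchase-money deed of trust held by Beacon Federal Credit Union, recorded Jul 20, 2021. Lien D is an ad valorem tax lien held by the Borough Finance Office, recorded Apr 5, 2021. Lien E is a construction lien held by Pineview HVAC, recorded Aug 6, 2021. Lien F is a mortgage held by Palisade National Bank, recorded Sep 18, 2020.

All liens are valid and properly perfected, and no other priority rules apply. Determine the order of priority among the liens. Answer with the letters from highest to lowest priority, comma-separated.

F, A, D, B, C, E

Adjusting effective dates: C was recorded within the 45-day window, so its effective date is the deed date Jul 9, 2021.
A, as an owners-association assessment lien, has superpriority and ranks first.
Ordering the rest by effective date: F (Sep 18, 2020), D (Apr 5, 2021), B (Apr 23, 2021), C (Jul 9, 2021), E (Aug 6, 2021).
The subordination applies — A was senior to F — so A and F swap.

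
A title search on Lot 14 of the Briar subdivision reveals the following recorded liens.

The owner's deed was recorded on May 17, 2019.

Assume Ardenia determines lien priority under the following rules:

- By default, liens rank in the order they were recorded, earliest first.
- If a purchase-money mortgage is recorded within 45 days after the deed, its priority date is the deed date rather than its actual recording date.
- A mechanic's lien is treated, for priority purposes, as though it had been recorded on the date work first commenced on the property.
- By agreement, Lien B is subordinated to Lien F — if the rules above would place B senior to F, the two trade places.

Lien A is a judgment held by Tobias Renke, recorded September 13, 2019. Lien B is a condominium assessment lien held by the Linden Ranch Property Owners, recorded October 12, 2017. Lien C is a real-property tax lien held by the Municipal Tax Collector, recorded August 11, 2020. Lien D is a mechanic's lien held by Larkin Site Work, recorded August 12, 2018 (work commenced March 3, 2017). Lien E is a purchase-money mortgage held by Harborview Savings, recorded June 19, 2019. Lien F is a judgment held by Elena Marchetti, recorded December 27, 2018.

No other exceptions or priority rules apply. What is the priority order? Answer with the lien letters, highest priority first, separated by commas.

D, F, B, E, A, C

First, effective dates: D relates back to March 3, 2017 (work commenced); E's effective date is the deed date, May 17, 2019.
By effective date, earliest first: D (March 3, 2017), B (October 12, 2017), F (December 27, 2018), E (May 17, 2019), A (September 13, 2019), C (August 11, 2020).
B would otherwise be senior to F, so under the subordination agreement B and F exchange positions.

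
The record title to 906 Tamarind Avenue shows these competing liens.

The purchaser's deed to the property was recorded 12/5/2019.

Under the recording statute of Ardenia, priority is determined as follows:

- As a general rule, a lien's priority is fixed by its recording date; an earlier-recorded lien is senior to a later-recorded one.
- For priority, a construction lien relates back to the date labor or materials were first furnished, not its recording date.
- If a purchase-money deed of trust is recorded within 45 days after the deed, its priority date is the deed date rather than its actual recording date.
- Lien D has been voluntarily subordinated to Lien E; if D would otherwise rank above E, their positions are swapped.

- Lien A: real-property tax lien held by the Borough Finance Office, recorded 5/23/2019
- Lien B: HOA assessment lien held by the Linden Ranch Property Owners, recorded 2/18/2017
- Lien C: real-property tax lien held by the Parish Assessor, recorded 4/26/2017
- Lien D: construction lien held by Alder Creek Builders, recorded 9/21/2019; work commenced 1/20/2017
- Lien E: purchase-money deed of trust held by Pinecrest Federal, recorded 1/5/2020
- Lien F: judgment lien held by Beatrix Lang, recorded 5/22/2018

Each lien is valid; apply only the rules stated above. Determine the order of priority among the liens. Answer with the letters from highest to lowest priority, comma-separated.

E, B, C, F, A, D

First, effective dates: D is treated as recorded 1/20/2017, the work-commencement date; E's effective date is the deed date, 12/5/2019.
Sorted by effective date: D (1/20/2017), B (2/18/2017), C (4/26/2017), F (5/22/2018), A (5/23/2019), E (12/5/2019).
The subordination applies — D was senior to E — so D and E swap.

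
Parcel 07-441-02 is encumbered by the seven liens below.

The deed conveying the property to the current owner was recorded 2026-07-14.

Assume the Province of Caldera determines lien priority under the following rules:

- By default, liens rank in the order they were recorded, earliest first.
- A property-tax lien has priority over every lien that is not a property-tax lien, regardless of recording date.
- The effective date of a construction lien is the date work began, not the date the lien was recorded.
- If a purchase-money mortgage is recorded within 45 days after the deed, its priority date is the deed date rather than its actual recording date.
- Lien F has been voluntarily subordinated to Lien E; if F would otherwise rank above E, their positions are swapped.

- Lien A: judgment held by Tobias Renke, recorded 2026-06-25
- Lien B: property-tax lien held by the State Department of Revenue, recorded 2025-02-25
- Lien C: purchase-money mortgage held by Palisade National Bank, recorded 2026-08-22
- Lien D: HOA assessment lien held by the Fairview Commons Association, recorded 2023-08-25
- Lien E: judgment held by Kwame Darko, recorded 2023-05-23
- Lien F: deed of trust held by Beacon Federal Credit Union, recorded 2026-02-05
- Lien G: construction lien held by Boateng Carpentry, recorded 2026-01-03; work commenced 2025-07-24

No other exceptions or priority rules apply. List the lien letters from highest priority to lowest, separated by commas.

B, E, D, G, F, A, C

Effective dates after the stated exceptions: C's effective date is the deed date, 2026-07-14; G is treated as recorded 2025-07-24, the work-commencement date.
B is a property-tax lien and takes priority over every other lien.
The other liens, earliest effective date first: E (2023-05-23), D (2023-08-25), G (2025-07-24), F (2026-02-05), A (2026-06-25), C (2026-07-14).
F is already junior to E, so the subordination agreement changes nothing.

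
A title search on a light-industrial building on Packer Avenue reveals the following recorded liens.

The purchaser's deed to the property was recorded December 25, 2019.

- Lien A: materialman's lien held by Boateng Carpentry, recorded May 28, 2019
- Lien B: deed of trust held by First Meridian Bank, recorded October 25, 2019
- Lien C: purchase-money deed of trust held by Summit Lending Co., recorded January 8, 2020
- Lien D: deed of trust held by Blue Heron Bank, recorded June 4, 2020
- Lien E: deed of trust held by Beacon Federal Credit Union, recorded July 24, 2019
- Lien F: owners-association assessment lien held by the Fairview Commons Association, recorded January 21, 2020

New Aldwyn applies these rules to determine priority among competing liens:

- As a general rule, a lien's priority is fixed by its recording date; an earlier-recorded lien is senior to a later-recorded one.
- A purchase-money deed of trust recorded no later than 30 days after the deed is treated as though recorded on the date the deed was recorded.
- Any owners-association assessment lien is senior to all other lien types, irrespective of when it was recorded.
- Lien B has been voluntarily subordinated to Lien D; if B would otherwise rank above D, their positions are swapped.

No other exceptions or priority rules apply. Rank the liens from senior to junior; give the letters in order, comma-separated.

Effective dates after the stated exceptions: C's effective date is the deed date, December 25, 2019.
F, as an owners-association assessment lien, has superpriority and ranks first.
Among the remaining liens, by effective date: A (May 28, 2019), E (July 24, 2019), B (October 25, 2019), C (December 25, 2019), D (June 4, 2020).
B is senior to D before the subordination, so the two trade places.

F, A, E, D, C, B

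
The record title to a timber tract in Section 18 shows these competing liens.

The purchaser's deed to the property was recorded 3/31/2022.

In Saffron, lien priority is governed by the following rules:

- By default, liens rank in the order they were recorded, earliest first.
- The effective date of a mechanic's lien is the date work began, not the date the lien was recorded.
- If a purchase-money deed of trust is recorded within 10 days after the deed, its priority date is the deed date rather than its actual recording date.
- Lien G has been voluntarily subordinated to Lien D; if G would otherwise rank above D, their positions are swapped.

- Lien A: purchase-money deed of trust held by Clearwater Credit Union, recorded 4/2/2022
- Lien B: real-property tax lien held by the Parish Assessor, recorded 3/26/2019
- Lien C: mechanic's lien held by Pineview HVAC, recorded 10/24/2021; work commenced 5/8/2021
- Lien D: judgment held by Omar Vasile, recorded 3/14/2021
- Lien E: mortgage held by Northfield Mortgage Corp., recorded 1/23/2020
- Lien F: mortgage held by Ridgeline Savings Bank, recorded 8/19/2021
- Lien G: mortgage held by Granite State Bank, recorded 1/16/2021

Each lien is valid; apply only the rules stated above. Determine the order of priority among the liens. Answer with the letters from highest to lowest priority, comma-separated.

B, E, D, G, C, F, A

Adjusting effective dates: A relates back to the deed date 3/31/2022; C's effective date is 5/8/2021, when work began.
By effective date: B (3/26/2019), E (1/23/2020), G (1/16/2021), D (3/14/2021), C (5/8/2021), F (8/19/2021), A (3/31/2022).
G is senior to D before the subordination, so the two trade places.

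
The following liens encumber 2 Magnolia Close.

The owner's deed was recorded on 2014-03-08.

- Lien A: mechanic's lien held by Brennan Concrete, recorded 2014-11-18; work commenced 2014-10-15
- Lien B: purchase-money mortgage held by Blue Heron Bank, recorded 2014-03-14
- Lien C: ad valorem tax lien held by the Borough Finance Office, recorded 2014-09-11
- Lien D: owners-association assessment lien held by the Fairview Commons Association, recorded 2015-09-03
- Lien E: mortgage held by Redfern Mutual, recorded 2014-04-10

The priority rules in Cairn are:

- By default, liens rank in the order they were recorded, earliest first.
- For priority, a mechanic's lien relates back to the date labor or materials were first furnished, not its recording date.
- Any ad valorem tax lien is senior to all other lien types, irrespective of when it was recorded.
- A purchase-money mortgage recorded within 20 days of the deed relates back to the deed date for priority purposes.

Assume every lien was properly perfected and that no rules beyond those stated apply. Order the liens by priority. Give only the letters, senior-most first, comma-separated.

C, B, E, A, D

First, effective dates: A relates back to 2014-10-15 (work commenced); B was recorded within the 20-day window, so its effective date is the deed date 2014-03-08.
C is an ad valorem tax lien and takes priority over every other lien.
Among the remaining liens, by effective date: B (2014-03-08), E (2014-04-10), A (2014-10-15), D (2015-09-03).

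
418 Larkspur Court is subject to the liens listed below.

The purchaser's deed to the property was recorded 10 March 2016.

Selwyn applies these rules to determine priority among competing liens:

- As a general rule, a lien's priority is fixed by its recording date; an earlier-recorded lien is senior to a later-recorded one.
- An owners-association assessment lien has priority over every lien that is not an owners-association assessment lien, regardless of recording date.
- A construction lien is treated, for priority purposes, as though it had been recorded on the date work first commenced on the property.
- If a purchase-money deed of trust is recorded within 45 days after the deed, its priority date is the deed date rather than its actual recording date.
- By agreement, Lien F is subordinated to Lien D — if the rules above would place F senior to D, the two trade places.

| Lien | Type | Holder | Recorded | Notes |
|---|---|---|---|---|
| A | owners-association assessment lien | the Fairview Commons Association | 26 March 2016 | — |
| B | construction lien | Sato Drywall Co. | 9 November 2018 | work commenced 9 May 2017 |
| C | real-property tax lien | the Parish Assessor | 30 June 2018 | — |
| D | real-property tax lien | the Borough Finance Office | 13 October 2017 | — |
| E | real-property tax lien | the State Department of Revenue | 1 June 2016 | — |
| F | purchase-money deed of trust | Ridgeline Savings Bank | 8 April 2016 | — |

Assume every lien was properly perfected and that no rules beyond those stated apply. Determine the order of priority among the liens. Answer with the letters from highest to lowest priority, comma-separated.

A, D, E, B, F, C

First, effective dates: B relates back to 9 May 2017 (work commenced); F relates back to the deed date 10 March 2016.
A is an owners-association assessment lien, so it outranks all other liens regardless of date.
Remaining liens by effective date: F (10 March 2016), E (1 June 2016), B (9 May 2017), D (13 October 2017), C (30 June 2018).
F would otherwise be senior to D, so under the subordination agreement F and D exchange positions.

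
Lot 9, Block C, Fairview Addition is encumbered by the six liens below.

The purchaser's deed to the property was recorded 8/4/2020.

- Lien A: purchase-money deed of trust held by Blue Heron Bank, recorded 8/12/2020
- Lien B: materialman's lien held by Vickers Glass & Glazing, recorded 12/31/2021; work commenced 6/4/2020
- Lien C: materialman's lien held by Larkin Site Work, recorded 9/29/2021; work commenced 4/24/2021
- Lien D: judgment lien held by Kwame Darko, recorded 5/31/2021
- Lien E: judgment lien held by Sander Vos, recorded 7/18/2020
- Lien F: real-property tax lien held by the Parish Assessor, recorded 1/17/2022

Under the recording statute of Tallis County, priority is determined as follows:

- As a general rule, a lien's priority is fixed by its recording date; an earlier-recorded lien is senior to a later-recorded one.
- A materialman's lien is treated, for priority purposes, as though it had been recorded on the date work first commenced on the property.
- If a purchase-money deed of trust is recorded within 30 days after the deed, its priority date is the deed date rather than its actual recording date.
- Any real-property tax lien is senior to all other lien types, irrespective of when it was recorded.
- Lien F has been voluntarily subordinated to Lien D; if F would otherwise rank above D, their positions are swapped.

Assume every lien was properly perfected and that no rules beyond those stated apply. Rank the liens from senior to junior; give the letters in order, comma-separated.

Effective dates: A relates back to the deed date 8/4/2020; B relates back to 6/4/2020 (work commenced); C relates back to 4/24/2021 (work commenced).
F is a real-property tax lien, so it outranks all other liens regardless of date.
Remaining liens by effective date: B (6/4/2020), E (7/18/2020), A (8/4/2020), C (4/24/2021), D (5/31/2021).
The subordination applies — F was senior to D — so F and D swap.

D, B, E, A, C, F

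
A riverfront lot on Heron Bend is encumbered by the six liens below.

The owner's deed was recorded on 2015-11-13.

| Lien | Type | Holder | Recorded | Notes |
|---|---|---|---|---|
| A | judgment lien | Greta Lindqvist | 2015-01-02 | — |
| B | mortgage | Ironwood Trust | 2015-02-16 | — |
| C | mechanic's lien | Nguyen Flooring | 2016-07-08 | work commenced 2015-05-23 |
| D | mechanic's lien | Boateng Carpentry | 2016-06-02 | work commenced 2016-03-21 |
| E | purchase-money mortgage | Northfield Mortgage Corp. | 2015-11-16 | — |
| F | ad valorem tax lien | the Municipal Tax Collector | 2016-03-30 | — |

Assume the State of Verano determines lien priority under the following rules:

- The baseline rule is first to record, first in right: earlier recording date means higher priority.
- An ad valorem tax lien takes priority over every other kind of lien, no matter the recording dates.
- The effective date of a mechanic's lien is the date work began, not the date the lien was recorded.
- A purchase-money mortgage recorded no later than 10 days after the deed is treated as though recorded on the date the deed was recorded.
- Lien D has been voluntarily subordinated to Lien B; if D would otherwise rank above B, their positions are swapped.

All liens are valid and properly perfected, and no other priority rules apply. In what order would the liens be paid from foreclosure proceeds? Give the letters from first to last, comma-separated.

F, A, B, C, E, D

Adjusting effective dates: C relates back to 2015-05-23 (work commenced); D's effective date is 2016-03-21, when work began; E's effective date is the deed date, 2015-11-13.
F, as an ad valorem tax lien, has superpriority and ranks first.
The other liens, earliest effective date first: A (2015-01-02), B (2015-02-16), C (2015-05-23), E (2015-11-13), D (2016-03-21).
Since D is not senior to B, the subordination leaves the order unchanged.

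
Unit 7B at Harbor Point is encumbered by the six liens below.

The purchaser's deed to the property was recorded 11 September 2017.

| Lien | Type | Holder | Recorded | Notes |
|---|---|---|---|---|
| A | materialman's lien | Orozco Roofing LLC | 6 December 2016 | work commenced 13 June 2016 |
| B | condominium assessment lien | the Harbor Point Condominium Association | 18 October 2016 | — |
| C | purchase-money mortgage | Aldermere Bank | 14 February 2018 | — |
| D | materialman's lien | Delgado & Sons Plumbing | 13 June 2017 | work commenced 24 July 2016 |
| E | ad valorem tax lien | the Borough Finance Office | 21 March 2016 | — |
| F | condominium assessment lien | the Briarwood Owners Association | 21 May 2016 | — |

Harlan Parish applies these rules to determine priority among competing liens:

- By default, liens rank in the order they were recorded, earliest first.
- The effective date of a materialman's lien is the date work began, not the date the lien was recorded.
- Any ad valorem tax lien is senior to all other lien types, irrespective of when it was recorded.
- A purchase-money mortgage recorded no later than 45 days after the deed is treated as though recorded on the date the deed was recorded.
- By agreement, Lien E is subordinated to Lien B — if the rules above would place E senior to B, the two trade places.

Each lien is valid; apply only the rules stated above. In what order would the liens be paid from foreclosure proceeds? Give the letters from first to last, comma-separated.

B, F, A, D, E, C

Effective dates: A is treated as recorded 13 June 2016, the work-commencement date; C was recorded 156 days after the deed, outside the 45-day window, so it keeps its recording date; D relates back to 24 July 2016 (work commenced).
As an ad valorem tax lien, E is senior to every other lien.
Among the remaining liens, by effective date: F (21 May 2016), A (13 June 2016), D (24 July 2016), B (18 October 2016), C (14 February 2018).
The subordination applies — E was senior to B — so E and B swap.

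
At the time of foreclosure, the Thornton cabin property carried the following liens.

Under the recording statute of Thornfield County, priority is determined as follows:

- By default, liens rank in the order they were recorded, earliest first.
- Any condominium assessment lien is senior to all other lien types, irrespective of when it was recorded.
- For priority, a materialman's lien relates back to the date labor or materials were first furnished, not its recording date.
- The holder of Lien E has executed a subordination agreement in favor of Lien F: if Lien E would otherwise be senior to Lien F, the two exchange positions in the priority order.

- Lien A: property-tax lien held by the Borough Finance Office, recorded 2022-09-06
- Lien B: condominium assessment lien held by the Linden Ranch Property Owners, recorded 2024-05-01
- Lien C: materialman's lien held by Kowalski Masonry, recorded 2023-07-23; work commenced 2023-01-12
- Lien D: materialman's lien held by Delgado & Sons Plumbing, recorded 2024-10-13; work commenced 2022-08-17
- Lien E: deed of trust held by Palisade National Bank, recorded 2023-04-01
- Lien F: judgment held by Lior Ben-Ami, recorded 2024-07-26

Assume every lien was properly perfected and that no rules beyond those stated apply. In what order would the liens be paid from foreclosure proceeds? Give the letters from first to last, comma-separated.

B, D, A, C, F, E

First, effective dates: C relates back to 2023-01-12 (work commenced); D relates back to 2022-08-17 (work commenced).
As a condominium assessment lien, B is senior to every other lien.
The other liens, earliest effective date first: D (2022-08-17), A (2022-09-06), C (2023-01-12), E (2023-04-01), F (2024-07-26).
The subordination applies — E was senior to F — so E and F swap.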